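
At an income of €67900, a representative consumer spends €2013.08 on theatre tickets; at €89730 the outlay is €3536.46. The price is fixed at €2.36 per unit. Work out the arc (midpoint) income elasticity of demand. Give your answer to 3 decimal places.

With a constant price, Q₁ = 2013.08/2.36 = 853.000 and Q₂ = 3536.46/2.36 = 1498.500 (equivalently, work directly with expenditure since P cancels).
Midpoint %ΔQ = (3536.46 − 2013.08)/2774.77 = 0.54901; midpoint %ΔI = (89730 − 67900)/78815 = 0.27698.
η = 0.54901 / 0.27698 = 1.982.

1.982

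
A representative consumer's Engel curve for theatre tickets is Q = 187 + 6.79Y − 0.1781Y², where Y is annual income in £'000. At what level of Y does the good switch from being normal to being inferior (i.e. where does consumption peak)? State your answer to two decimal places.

dQ/dY = 6.79 − 0.3562Y.
The good is inferior where dQ/dY < 0. Setting dQ/dY = 0 gives Y = 6.79 / 0.3562 = 19.06.

19.06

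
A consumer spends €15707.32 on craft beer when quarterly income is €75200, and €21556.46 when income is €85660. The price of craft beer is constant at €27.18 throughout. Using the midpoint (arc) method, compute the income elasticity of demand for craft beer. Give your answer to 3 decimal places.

2.414

With a constant price, Q₁ = 15707.32/27.18 = 577.900 and Q₂ = 21556.46/27.18 = 793.100 (equivalently, work directly with expenditure since P cancels).
Midpoint %ΔQ = (21556.46 − 15707.32)/18631.89 = 0.31393; midpoint %ΔI = (85660 − 75200)/80430 = 0.13005.
η = 0.31393 / 0.13005 = 2.414.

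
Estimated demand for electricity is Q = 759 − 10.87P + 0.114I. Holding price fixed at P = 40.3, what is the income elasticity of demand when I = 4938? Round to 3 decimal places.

0.637

At P = 40.3, I = 4938: Q = 883.871.
Holding P constant, ∂Q/∂I = 0.114.
η_I = (∂Q/∂I)·(I/Q) = 0.114 × (4938/883.871) = 0.637.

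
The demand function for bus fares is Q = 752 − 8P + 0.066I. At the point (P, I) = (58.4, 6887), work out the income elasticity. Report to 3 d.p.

At P = 58.4, I = 6887: Q = 739.342.
Holding P constant, ∂Q/∂I = 0.066.
η_I = (∂Q/∂I)·(I/Q) = 0.066 × (6887/739.342) = 0.615.

0.615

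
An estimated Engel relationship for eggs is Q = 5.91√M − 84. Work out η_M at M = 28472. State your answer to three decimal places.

0.546

At M = 28472: Q = 913.233.
dQ/dM = 5.91/(2√M) = 0.0175125 at this income.
η = (dQ/dM)·(M/Q) = 0.0175125 × (28472/913.233) = 0.546.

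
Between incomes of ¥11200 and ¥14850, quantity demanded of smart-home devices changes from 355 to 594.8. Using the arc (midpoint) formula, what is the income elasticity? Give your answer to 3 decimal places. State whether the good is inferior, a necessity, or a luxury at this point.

1.802 (luxury)

ΔQ = 594.8 − 355 = 239.8; midpoint Q̄ = (355 + 594.8)/2 = 474.9.
ΔI = 14850 − 11200 = 3650; midpoint Ī = (11200 + 14850)/2 = 13025.
η = (ΔQ/Q̄) ÷ (ΔI/Ī) = (239.8/474.9) ÷ (3650/13025) = 1.802.
η > 1 ⇒ luxury.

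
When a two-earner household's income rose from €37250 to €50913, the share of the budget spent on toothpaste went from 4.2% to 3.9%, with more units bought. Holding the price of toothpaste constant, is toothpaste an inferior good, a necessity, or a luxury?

necessity

Quantity rises but the budget share falls as income rises, so 0 < η < 1.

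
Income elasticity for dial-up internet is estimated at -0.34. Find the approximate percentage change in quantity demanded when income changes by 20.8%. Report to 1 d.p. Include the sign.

-7.1%

%ΔQ ≈ η × %ΔI = -0.34 × 20.8% = -7.1%.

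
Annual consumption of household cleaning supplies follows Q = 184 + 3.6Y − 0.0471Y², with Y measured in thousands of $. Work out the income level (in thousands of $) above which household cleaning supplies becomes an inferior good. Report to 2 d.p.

dQ/dY = 3.6 − 0.0942Y.
The good is inferior where dQ/dY < 0. Setting dQ/dY = 0 gives Y = 3.6 / 0.0942 = 38.22.

38.22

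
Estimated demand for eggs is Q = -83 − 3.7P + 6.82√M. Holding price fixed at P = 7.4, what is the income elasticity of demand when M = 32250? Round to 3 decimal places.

At P = 7.4, M = 32250: Q = 1114.375.
Holding P constant, ∂Q/∂M = 6.82/(2√M) = 0.0189885.
η_M = (∂Q/∂M)·(M/Q) = 0.0189885 × (32250/1114.375) = 0.550.

0.550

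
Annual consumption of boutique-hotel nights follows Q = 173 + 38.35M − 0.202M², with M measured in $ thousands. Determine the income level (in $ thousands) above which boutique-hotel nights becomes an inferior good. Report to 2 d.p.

dQ/dM = 38.35 − 0.404M.
The good is inferior where dQ/dM < 0. Setting dQ/dM = 0 gives M = 38.35 / 0.404 = 94.93.

94.93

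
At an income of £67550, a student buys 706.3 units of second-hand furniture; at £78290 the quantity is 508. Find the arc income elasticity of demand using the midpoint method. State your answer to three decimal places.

-2.218

ΔQ = 508 − 706.3 = -198.3; midpoint Q̄ = (706.3 + 508)/2 = 607.15.
ΔI = 78290 − 67550 = 10740; midpoint Ī = (67550 + 78290)/2 = 72920.
η = (ΔQ/Q̄) ÷ (ΔI/Ī) = (-198.3/607.15) ÷ (10740/72920) = -2.218.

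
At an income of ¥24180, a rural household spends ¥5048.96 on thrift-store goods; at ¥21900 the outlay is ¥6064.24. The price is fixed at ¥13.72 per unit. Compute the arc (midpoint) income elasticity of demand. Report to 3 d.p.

-1.846

With a constant price, Q₁ = 5048.96/13.72 = 368.000 and Q₂ = 6064.24/13.72 = 442.000 (equivalently, work directly with expenditure since P cancels).
Midpoint %ΔQ = (6064.24 − 5048.96)/5556.60 = 0.18272; midpoint %ΔI = (21900 − 24180)/23040 = -0.09896.
η = 0.18272 / -0.09896 = -1.846.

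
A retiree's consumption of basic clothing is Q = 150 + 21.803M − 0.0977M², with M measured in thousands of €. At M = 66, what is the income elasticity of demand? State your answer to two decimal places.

At M = 66: Q = 1163.4168.
dQ/dM = 21.803 − 0.1954M = 8.90660.
η = (dQ/dM)·(M/Q) = 8.90660 × (66/1163.4168) = 0.51.

0.51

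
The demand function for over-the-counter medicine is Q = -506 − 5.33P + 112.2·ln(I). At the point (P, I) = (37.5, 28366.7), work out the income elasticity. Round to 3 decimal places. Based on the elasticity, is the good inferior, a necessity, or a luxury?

0.252 (necessity)

At P = 37.5, I = 28366.7: Q = 444.508.
Holding P constant, ∂Q/∂I = 112.2/I = 0.00395534.
η_I = (∂Q/∂I)·(I/Q) = 0.00395534 × (28366.7/444.508) = 0.252.
Since 0 < η < 1, this is a necessity.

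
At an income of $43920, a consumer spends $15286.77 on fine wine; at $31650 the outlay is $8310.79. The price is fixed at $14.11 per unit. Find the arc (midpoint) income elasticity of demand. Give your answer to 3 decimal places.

With a constant price, Q₁ = 15286.77/14.11 = 1083.400 and Q₂ = 8310.79/14.11 = 589.000 (equivalently, work directly with expenditure since P cancels).
Midpoint %ΔQ = (8310.79 − 15286.77)/11798.78 = -0.59125; midpoint %ΔI = (31650 − 43920)/37785 = -0.32473.
η = -0.59125 / -0.32473 = 1.821.

1.821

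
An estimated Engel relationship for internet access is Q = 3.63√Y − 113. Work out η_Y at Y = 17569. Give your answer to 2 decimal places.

0.65

At Y = 17569: Q = 368.150.
dQ/dY = 3.63/(2√Y) = 0.0136931 at this income.
η = (dQ/dY)·(Y/Q) = 0.0136931 × (17569/368.150) = 0.65.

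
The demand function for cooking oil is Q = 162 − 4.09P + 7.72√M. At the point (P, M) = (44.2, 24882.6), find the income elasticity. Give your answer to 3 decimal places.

At P = 44.2, M = 24882.6: Q = 1198.992.
Holding P constant, ∂Q/∂M = 7.72/(2√M) = 0.0244703.
η_M = (∂Q/∂M)·(M/Q) = 0.0244703 × (24882.6/1198.992) = 0.508.

0.508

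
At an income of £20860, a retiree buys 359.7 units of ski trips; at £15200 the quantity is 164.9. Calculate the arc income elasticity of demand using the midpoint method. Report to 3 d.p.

2.366

ΔQ = 164.9 − 359.7 = -194.8; midpoint Q̄ = (359.7 + 164.9)/2 = 262.3.
ΔI = 15200 − 20860 = -5660; midpoint Ī = (20860 + 15200)/2 = 18030.
η = (ΔQ/Q̄) ÷ (ΔI/Ī) = (-194.8/262.3) ÷ (-5660/18030) = 2.366.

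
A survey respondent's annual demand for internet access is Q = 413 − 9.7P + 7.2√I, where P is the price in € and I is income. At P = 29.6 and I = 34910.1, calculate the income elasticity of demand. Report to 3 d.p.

At P = 29.6, I = 34910.1: Q = 1471.146.
Holding P constant, ∂Q/∂I = 7.2/(2√I) = 0.0192676.
η_I = (∂Q/∂I)·(I/Q) = 0.0192676 × (34910.1/1471.146) = 0.457.

0.457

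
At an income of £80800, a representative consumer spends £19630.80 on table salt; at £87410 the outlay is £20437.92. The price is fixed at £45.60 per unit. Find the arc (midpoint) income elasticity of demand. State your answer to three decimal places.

With a constant price, Q₁ = 19630.80/45.60 = 430.500 and Q₂ = 20437.92/45.60 = 448.200 (equivalently, work directly with expenditure since P cancels).
Midpoint %ΔQ = (20437.92 − 19630.80)/20034.36 = 0.04029; midpoint %ΔI = (87410 − 80800)/84105 = 0.07859.
η = 0.04029 / 0.07859 = 0.513.

0.513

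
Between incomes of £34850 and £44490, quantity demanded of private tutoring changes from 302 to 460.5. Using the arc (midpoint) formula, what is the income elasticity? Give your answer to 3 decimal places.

1.711

ΔQ = 460.5 − 302 = 158.5; midpoint Q̄ = (302 + 460.5)/2 = 381.25.
ΔI = 44490 − 34850 = 9640; midpoint Ī = (34850 + 44490)/2 = 39670.
η = (ΔQ/Q̄) ÷ (ΔI/Ī) = (158.5/381.25) ÷ (9640/39670) = 1.711.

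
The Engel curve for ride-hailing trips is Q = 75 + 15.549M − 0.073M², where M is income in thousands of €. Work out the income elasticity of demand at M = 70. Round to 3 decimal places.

0.463

At M = 70: Q = 805.7300.
dQ/dM = 15.549 − 0.146M = 5.32900.
η = (dQ/dM)·(M/Q) = 5.32900 × (70/805.7300) = 0.463.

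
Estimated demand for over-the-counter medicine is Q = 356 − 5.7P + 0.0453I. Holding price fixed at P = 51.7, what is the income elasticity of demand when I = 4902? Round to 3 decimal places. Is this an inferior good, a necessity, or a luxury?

0.784 (necessity)

At P = 51.7, I = 4902: Q = 283.371.
Holding P constant, ∂Q/∂I = 0.0453.
η_I = (∂Q/∂I)·(I/Q) = 0.0453 × (4902/283.371) = 0.784.
Since 0 < η < 1, this is a necessity.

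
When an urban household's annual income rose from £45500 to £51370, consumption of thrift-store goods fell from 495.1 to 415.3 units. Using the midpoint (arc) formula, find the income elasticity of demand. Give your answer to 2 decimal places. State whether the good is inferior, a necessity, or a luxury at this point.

-1.45 (inferior good)

ΔQ = 415.3 − 495.1 = -79.8; midpoint Q̄ = (495.1 + 415.3)/2 = 455.2.
ΔI = 51370 − 45500 = 5870; midpoint Ī = (45500 + 51370)/2 = 48435.
η = (ΔQ/Q̄) ÷ (ΔI/Ī) = (-79.8/455.2) ÷ (5870/48435) = -1.45.
η < 0 ⇒ inferior good.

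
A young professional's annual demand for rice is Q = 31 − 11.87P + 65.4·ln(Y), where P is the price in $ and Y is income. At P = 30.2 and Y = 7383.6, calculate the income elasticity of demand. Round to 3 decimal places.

0.256

At P = 30.2, Y = 7383.6: Q = 255.045.
Holding P constant, ∂Q/∂Y = 65.4/Y = 0.00885747.
η_Y = (∂Q/∂Y)·(Y/Q) = 0.00885747 × (7383.6/255.045) = 0.256.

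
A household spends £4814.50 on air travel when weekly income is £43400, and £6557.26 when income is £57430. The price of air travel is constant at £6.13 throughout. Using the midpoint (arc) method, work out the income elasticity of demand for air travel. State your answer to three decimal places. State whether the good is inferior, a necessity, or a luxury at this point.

1.101 (luxury)

With a constant price, Q₁ = 4814.50/6.13 = 785.400 and Q₂ = 6557.26/6.13 = 1069.700 (equivalently, work directly with expenditure since P cancels).
Midpoint %ΔQ = (6557.26 − 4814.50)/5685.88 = 0.30651; midpoint %ΔI = (57430 − 43400)/50415 = 0.27829.
η = 0.30651 / 0.27829 = 1.101.
η > 1 ⇒ luxury.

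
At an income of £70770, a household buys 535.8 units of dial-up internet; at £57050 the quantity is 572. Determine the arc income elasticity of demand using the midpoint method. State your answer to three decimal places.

-0.304

ΔQ = 572 − 535.8 = 36.2; midpoint Q̄ = (535.8 + 572)/2 = 553.9.
ΔI = 57050 − 70770 = -13720; midpoint Ī = (70770 + 57050)/2 = 63910.
η = (ΔQ/Q̄) ÷ (ΔI/Ī) = (36.2/553.9) ÷ (-13720/63910) = -0.304.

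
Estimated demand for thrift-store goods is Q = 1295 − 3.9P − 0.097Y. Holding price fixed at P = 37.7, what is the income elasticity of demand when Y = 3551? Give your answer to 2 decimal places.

-0.43

At P = 37.7, Y = 3551: Q = 803.523.
Holding P constant, ∂Q/∂Y = −0.097.
η_Y = (∂Q/∂Y)·(Y/Q) = -0.097 × (3551/803.523) = -0.43.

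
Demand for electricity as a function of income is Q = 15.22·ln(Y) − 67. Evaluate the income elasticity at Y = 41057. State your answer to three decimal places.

0.161

At Y = 41057: Q = 94.678.
dQ/dY = 15.22/Y = 0.000370704 at this income.
η = (dQ/dY)·(Y/Q) = 0.000370704 × (41057/94.678) = 0.161.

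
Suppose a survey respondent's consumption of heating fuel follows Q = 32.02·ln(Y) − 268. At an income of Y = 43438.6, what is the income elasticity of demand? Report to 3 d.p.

At Y = 43438.6: Q = 73.945.
dQ/dY = 32.02/Y = 0.000737132 at this income.
η = (dQ/dY)·(Y/Q) = 0.000737132 × (43438.6/73.945) = 0.433.

0.433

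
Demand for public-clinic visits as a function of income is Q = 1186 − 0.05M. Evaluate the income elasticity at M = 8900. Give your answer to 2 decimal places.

-0.60

At M = 8900: Q = 741.000.
dQ/dM = −0.05.
η = (dQ/dM)·(M/Q) = -0.05 × (8900/741.000) = -0.60.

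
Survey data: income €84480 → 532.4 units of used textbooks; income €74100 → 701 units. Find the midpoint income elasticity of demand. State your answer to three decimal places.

ΔQ = 701 − 532.4 = 168.6; midpoint Q̄ = (532.4 + 701)/2 = 616.7.
ΔI = 74100 − 84480 = -10380; midpoint Ī = (84480 + 74100)/2 = 79290.
η = (ΔQ/Q̄) ÷ (ΔI/Ī) = (168.6/616.7) ÷ (-10380/79290) = -2.088.

-2.088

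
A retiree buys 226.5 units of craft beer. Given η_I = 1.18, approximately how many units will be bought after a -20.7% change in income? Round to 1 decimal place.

171.2

%ΔQ ≈ η × %ΔI = 1.18 × (-20.7%) = -24.426%.
New Q ≈ 226.5 × (1 − 0.24426) = 171.2.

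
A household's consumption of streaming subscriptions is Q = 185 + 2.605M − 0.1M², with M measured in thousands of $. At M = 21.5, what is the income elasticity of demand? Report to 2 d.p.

-0.19

At M = 21.5: Q = 194.7825.
dQ/dM = 2.605 − 0.2M = -1.69500.
η = (dQ/dM)·(M/Q) = -1.69500 × (21.5/194.7825) = -0.19.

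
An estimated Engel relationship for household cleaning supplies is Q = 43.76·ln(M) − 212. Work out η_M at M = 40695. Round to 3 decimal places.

At M = 40695: Q = 252.463.
dQ/dM = 43.76/M = 0.00107532 at this income.
η = (dQ/dM)·(M/Q) = 0.00107532 × (40695/252.463) = 0.173.

0.173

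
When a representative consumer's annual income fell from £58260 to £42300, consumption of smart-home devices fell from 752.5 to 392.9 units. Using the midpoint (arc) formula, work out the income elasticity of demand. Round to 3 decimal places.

1.978

ΔQ = 392.9 − 752.5 = -359.6; midpoint Q̄ = (752.5 + 392.9)/2 = 572.7.
ΔI = 42300 − 58260 = -15960; midpoint Ī = (58260 + 42300)/2 = 50280.
η = (ΔQ/Q̄) ÷ (ΔI/Ī) = (-359.6/572.7) ÷ (-15960/50280) = 1.978.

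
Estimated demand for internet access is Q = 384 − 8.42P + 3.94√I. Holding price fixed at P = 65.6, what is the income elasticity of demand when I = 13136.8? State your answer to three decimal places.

At P = 65.6, I = 13136.8: Q = 283.235.
Holding P constant, ∂Q/∂I = 3.94/(2√I) = 0.0171878.
η_I = (∂Q/∂I)·(I/Q) = 0.0171878 × (13136.8/283.235) = 0.797.

0.797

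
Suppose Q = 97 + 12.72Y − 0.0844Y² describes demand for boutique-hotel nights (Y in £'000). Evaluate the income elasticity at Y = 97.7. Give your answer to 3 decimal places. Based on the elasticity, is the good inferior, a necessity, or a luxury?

At Y = 97.7: Q = 534.1215.
dQ/dY = 12.72 − 0.1688Y = -3.77176.
η = (dQ/dY)·(Y/Q) = -3.77176 × (97.7/534.1215) = -0.690.
η < 0 ⇒ inferior good.

-0.690 (inferior good)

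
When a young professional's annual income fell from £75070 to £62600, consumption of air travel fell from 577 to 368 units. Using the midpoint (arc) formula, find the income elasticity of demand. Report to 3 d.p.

ΔQ = 368 − 577 = -209; midpoint Q̄ = (577 + 368)/2 = 472.5.
ΔI = 62600 − 75070 = -12470; midpoint Ī = (75070 + 62600)/2 = 68835.
η = (ΔQ/Q̄) ÷ (ΔI/Ī) = (-209/472.5) ÷ (-12470/68835) = 2.442.

2.442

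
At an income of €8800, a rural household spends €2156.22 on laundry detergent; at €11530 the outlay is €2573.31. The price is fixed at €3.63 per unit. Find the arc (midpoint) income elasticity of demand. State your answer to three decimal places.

With a constant price, Q₁ = 2156.22/3.63 = 594.000 and Q₂ = 2573.31/3.63 = 708.901 (equivalently, work directly with expenditure since P cancels).
Midpoint %ΔQ = (2573.31 − 2156.22)/2364.77 = 0.17638; midpoint %ΔI = (11530 − 8800)/10165 = 0.26857.
η = 0.17638 / 0.26857 = 0.657.

0.657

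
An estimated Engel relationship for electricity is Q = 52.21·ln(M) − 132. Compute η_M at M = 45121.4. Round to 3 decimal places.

At M = 45121.4: Q = 427.540.
dQ/dM = 52.21/M = 0.0011571 at this income.
η = (dQ/dM)·(M/Q) = 0.0011571 × (45121.4/427.540) = 0.122.

0.122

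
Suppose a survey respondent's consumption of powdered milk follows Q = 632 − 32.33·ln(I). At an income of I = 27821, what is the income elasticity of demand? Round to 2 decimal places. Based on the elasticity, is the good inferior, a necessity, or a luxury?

-0.11 (inferior good)

At I = 27821: Q = 301.149.
dQ/dI = -32.33/I = -0.00116207 at this income.
η = (dQ/dI)·(I/Q) = -0.00116207 × (27821/301.149) = -0.11.
Since η < 0, the good is an inferior good.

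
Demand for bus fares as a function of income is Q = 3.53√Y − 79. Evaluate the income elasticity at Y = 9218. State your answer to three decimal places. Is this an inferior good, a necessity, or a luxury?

0.652 (necessity)

At Y = 9218: Q = 259.917.
dQ/dY = 3.53/(2√Y) = 0.0183834 at this income.
η = (dQ/dY)·(Y/Q) = 0.0183834 × (9218/259.917) = 0.652.
Since 0 < η < 1, the good is a necessity.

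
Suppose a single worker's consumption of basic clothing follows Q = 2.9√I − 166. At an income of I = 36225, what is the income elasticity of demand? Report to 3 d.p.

At I = 36225: Q = 385.953.
dQ/dI = 2.9/(2√I) = 0.0076184 at this income.
η = (dQ/dI)·(I/Q) = 0.0076184 × (36225/385.953) = 0.715.

0.715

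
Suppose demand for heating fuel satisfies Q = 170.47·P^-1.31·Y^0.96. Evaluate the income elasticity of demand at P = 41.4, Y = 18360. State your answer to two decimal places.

For a multiplicative demand Q = A·P^α·Y^β, the income elasticity is β everywhere.
Here β = 0.96, so η = 0.96.

0.96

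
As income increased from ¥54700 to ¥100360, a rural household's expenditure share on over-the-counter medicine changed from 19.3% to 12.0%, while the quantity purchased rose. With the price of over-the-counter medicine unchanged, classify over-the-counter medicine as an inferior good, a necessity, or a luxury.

necessity

Quantity rises but the budget share falls as income rises, so 0 < η < 1.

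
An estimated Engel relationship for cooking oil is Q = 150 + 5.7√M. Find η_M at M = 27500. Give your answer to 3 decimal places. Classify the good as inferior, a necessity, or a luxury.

0.432 (necessity)

At M = 27500: Q = 1095.238.
dQ/dM = 5.7/(2√M) = 0.0171861 at this income.
η = (dQ/dM)·(M/Q) = 0.0171861 × (27500/1095.238) = 0.432.
Since 0 < η < 1, the good is a necessity.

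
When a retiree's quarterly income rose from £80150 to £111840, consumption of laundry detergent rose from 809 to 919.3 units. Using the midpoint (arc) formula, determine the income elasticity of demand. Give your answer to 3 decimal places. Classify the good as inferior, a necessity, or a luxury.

ΔQ = 919.3 − 809 = 110.3; midpoint Q̄ = (809 + 919.3)/2 = 864.15.
ΔI = 111840 − 80150 = 31690; midpoint Ī = (80150 + 111840)/2 = 95995.
η = (ΔQ/Q̄) ÷ (ΔI/Ī) = (110.3/864.15) ÷ (31690/95995) = 0.387.
0 < η < 1 ⇒ necessity.

0.387 (necessity)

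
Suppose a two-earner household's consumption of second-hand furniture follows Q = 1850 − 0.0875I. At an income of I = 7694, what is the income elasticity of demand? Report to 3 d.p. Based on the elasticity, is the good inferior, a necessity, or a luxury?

-0.572 (inferior good)

At I = 7694: Q = 1176.775.
dQ/dI = −0.0875.
η = (dQ/dI)·(I/Q) = -0.0875 × (7694/1176.775) = -0.572.
Since η < 0, the good is an inferior good.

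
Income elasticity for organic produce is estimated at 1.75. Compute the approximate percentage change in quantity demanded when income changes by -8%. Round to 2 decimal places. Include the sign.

-14.00%

%ΔQ ≈ η × %ΔI = 1.75 × (-8%) = -14.00%.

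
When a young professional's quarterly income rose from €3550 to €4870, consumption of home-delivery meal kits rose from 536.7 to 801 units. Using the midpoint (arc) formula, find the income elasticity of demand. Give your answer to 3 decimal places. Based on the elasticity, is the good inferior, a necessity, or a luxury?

ΔQ = 801 − 536.7 = 264.3; midpoint Q̄ = (536.7 + 801)/2 = 668.85.
ΔI = 4870 − 3550 = 1320; midpoint Ī = (3550 + 4870)/2 = 4210.
η = (ΔQ/Q̄) ÷ (ΔI/Ī) = (264.3/668.85) ÷ (1320/4210) = 1.260.
η > 1 ⇒ luxury.

1.260 (luxury)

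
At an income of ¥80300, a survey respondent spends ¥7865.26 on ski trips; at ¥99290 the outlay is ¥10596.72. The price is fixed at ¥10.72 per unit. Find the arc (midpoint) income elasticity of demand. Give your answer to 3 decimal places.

With a constant price, Q₁ = 7865.26/10.72 = 733.700 and Q₂ = 10596.72/10.72 = 988.500 (equivalently, work directly with expenditure since P cancels).
Midpoint %ΔQ = (10596.72 − 7865.26)/9230.99 = 0.29590; midpoint %ΔI = (99290 − 80300)/89795 = 0.21148.
η = 0.29590 / 0.21148 = 1.399.

1.399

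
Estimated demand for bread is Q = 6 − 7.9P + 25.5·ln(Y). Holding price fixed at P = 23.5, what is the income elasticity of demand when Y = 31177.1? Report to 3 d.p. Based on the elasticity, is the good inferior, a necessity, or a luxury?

At P = 23.5, Y = 31177.1: Q = 84.210.
Holding P constant, ∂Q/∂Y = 25.5/Y = 0.000817908.
η_Y = (∂Q/∂Y)·(Y/Q) = 0.000817908 × (31177.1/84.210) = 0.303.
Since 0 < η < 1, this is a necessity.

0.303 (necessity)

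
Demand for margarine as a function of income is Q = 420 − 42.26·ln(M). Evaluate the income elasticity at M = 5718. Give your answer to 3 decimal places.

At M = 5718: Q = 54.393.
dQ/dM = -42.26/M = -0.0073907 at this income.
η = (dQ/dM)·(M/Q) = -0.0073907 × (5718/54.393) = -0.777.

-0.777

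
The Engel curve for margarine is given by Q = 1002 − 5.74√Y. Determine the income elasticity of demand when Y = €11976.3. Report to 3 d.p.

-0.840

At Y = 11976.3: Q = 373.836.
dQ/dY = -5.74/(2√Y) = -0.0262253 at this income.
η = (dQ/dY)·(Y/Q) = -0.0262253 × (11976.3/373.836) = -0.840.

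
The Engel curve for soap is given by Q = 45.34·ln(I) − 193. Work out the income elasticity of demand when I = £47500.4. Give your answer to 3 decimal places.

At I = 47500.4: Q = 295.243.
dQ/dI = 45.34/I = 0.000954518 at this income.
η = (dQ/dI)·(I/Q) = 0.000954518 × (47500.4/295.243) = 0.154.

0.154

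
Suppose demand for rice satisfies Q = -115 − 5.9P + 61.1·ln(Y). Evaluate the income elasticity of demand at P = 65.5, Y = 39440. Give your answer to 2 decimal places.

0.42

At P = 65.5, Y = 39440: Q = 145.143.
Holding P constant, ∂Q/∂Y = 61.1/Y = 0.00154919.
η_Y = (∂Q/∂Y)·(Y/Q) = 0.00154919 × (39440/145.143) = 0.42.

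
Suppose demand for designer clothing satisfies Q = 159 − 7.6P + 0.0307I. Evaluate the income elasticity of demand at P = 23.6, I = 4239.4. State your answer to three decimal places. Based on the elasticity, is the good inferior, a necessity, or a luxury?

At P = 23.6, I = 4239.4: Q = 109.790.
Holding P constant, ∂Q/∂I = 0.0307.
η_I = (∂Q/∂I)·(I/Q) = 0.0307 × (4239.4/109.790) = 1.185.
Since η > 1, this is a luxury.

1.185 (luxury)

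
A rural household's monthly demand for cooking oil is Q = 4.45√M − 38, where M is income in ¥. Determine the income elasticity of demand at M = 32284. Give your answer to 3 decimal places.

At M = 32284: Q = 761.565.
dQ/dM = 4.45/(2√M) = 0.0123833 at this income.
η = (dQ/dM)·(M/Q) = 0.0123833 × (32284/761.565) = 0.525.

0.525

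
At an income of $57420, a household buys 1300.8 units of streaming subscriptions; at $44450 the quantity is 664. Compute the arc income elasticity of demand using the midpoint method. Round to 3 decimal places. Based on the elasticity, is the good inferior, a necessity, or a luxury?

2.546 (luxury)

ΔQ = 664 − 1300.8 = -636.8; midpoint Q̄ = (1300.8 + 664)/2 = 982.4.
ΔI = 44450 − 57420 = -12970; midpoint Ī = (57420 + 44450)/2 = 50935.
η = (ΔQ/Q̄) ÷ (ΔI/Ī) = (-636.8/982.4) ÷ (-12970/50935) = 2.546.
η > 1 ⇒ luxury.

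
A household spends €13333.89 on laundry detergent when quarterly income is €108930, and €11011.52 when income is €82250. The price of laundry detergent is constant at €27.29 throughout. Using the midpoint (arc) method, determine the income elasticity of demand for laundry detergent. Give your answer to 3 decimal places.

With a constant price, Q₁ = 13333.89/27.29 = 488.600 and Q₂ = 11011.52/27.29 = 403.500 (equivalently, work directly with expenditure since P cancels).
Midpoint %ΔQ = (11011.52 − 13333.89)/12172.71 = -0.19079; midpoint %ΔI = (82250 − 108930)/95590 = -0.27911.
η = -0.19079 / -0.27911 = 0.684.

0.684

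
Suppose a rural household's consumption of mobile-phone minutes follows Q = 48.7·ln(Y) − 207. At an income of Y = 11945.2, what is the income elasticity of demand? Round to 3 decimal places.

0.195

At Y = 11945.2: Q = 250.200.
dQ/dY = 48.7/Y = 0.00407695 at this income.
η = (dQ/dY)·(Y/Q) = 0.00407695 × (11945.2/250.200) = 0.195.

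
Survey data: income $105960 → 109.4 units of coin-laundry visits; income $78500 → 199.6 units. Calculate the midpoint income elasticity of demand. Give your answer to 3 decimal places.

-1.961

ΔQ = 199.6 − 109.4 = 90.2; midpoint Q̄ = (109.4 + 199.6)/2 = 154.5.
ΔI = 78500 − 105960 = -27460; midpoint Ī = (105960 + 78500)/2 = 92230.
η = (ΔQ/Q̄) ÷ (ΔI/Ī) = (90.2/154.5) ÷ (-27460/92230) = -1.961.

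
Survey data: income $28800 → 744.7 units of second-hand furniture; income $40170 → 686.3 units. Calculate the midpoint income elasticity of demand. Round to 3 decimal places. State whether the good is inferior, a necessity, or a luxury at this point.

-0.248 (inferior good)

ΔQ = 686.3 − 744.7 = -58.4; midpoint Q̄ = (744.7 + 686.3)/2 = 715.5.
ΔI = 40170 − 28800 = 11370; midpoint Ī = (28800 + 40170)/2 = 34485.
η = (ΔQ/Q̄) ÷ (ΔI/Ī) = (-58.4/715.5) ÷ (11370/34485) = -0.248.
η < 0 ⇒ inferior good.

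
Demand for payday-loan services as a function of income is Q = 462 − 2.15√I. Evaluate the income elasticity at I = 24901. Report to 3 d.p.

-1.382

At I = 24901: Q = 122.729.
dQ/dI = -2.15/(2√I) = -0.0068124 at this income.
η = (dQ/dI)·(I/Q) = -0.0068124 × (24901/122.729) = -1.382.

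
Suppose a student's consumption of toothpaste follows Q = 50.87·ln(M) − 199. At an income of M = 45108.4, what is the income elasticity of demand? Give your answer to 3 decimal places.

0.147

At M = 45108.4: Q = 346.165.
dQ/dM = 50.87/M = 0.00112773 at this income.
η = (dQ/dM)·(M/Q) = 0.00112773 × (45108.4/346.165) = 0.147.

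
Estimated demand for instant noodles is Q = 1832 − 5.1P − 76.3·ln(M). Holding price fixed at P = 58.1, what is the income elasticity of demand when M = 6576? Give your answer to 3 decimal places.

At P = 58.1, M = 6576: Q = 864.923.
Holding P constant, ∂Q/∂M = -76.3/M = -0.0116028.
η_M = (∂Q/∂M)·(M/Q) = -0.0116028 × (6576/864.923) = -0.088.

-0.088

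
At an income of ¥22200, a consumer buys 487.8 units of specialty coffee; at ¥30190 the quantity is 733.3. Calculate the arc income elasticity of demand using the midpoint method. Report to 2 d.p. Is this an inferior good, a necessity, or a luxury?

1.32 (luxury)

ΔQ = 733.3 − 487.8 = 245.5; midpoint Q̄ = (487.8 + 733.3)/2 = 610.55.
ΔI = 30190 − 22200 = 7990; midpoint Ī = (22200 + 30190)/2 = 26195.
η = (ΔQ/Q̄) ÷ (ΔI/Ī) = (245.5/610.55) ÷ (7990/26195) = 1.32.
η > 1 ⇒ luxury.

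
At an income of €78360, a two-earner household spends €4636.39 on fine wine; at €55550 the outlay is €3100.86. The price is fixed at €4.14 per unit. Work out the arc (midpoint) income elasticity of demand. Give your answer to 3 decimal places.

With a constant price, Q₁ = 4636.39/4.14 = 1119.901 and Q₂ = 3100.86/4.14 = 749.000 (equivalently, work directly with expenditure since P cancels).
Midpoint %ΔQ = (3100.86 − 4636.39)/3868.63 = -0.39692; midpoint %ΔI = (55550 − 78360)/66955 = -0.34068.
η = -0.39692 / -0.34068 = 1.165.

1.165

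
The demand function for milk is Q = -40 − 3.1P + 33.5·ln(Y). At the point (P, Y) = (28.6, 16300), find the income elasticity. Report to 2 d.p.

0.17

At P = 28.6, Y = 16300: Q = 196.254.
Holding P constant, ∂Q/∂Y = 33.5/Y = 0.00205521.
η_Y = (∂Q/∂Y)·(Y/Q) = 0.00205521 × (16300/196.254) = 0.17.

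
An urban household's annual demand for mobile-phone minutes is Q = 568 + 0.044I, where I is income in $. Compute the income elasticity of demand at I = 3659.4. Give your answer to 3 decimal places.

At I = 3659.4: Q = 729.014.
dQ/dI = 0.044.
η = (dQ/dI)·(I/Q) = 0.044 × (3659.4/729.014) = 0.221.

0.221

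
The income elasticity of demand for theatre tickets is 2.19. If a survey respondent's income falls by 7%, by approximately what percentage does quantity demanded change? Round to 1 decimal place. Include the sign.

%ΔQ ≈ η × %ΔI = 2.19 × (-7%) = -15.3%.

-15.3%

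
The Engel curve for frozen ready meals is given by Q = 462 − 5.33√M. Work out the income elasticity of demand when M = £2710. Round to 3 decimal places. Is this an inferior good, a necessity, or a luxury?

-0.752 (inferior good)

At M = 2710: Q = 184.533.
dQ/dM = -5.33/(2√M) = -0.0511932 at this income.
η = (dQ/dM)·(M/Q) = -0.0511932 × (2710/184.533) = -0.752.
Since η < 0, the good is an inferior good.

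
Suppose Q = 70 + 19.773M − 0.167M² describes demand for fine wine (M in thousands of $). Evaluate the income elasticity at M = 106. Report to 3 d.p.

At M = 106: Q = 289.5260.
dQ/dM = 19.773 − 0.334M = -15.63100.
η = (dQ/dM)·(M/Q) = -15.63100 × (106/289.5260) = -5.723.

-5.723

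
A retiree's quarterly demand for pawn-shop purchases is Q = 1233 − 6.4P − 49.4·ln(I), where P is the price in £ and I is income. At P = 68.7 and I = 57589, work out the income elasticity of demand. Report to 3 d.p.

At P = 68.7, I = 57589: Q = 251.842.
Holding P constant, ∂Q/∂I = -49.4/I = -0.000857803.
η_I = (∂Q/∂I)·(I/Q) = -0.000857803 × (57589/251.842) = -0.196.

-0.196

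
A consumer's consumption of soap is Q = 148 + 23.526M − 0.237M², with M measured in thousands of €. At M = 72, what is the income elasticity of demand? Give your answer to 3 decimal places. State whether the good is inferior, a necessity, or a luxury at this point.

-1.245 (inferior good)

At M = 72: Q = 613.2640.
dQ/dM = 23.526 − 0.474M = -10.60200.
η = (dQ/dM)·(M/Q) = -10.60200 × (72/613.2640) = -1.245.
η < 0 ⇒ inferior good.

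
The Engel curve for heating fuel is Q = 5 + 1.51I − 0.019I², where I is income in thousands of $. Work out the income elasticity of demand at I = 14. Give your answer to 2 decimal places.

0.61

At I = 14: Q = 22.4160.
dQ/dI = 1.51 − 0.038I = 0.97800.
η = (dQ/dI)·(I/Q) = 0.97800 × (14/22.4160) = 0.61.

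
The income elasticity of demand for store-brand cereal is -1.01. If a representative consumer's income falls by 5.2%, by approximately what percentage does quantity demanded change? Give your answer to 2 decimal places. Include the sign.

5.25%

%ΔQ ≈ η × %ΔI = -1.01 × (-5.2%) = 5.25%.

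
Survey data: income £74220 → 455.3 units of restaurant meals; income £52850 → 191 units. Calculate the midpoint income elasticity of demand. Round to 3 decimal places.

ΔQ = 191 − 455.3 = -264.3; midpoint Q̄ = (455.3 + 191)/2 = 323.15.
ΔI = 52850 − 74220 = -21370; midpoint Ī = (74220 + 52850)/2 = 63535.
η = (ΔQ/Q̄) ÷ (ΔI/Ī) = (-264.3/323.15) ÷ (-21370/63535) = 2.432.

2.432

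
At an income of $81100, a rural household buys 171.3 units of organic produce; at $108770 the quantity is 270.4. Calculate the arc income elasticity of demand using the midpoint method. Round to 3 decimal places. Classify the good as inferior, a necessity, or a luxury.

ΔQ = 270.4 − 171.3 = 99.1; midpoint Q̄ = (171.3 + 270.4)/2 = 220.85.
ΔI = 108770 − 81100 = 27670; midpoint Ī = (81100 + 108770)/2 = 94935.
η = (ΔQ/Q̄) ÷ (ΔI/Ī) = (99.1/220.85) ÷ (27670/94935) = 1.540.
η > 1 ⇒ luxury.

1.540 (luxury)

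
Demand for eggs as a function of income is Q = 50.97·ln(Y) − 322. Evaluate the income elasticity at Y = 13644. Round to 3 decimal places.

At Y = 13644: Q = 163.288.
dQ/dY = 50.97/Y = 0.00373571 at this income.
η = (dQ/dY)·(Y/Q) = 0.00373571 × (13644/163.288) = 0.312.

0.312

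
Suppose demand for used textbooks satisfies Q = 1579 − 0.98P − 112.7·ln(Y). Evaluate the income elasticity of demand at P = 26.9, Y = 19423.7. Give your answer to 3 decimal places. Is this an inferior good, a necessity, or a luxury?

At P = 26.9, Y = 19423.7: Q = 439.810.
Holding P constant, ∂Q/∂Y = -112.7/Y = -0.00580219.
η_Y = (∂Q/∂Y)·(Y/Q) = -0.00580219 × (19423.7/439.810) = -0.256.
Since η < 0, this is an inferior good.

-0.256 (inferior good)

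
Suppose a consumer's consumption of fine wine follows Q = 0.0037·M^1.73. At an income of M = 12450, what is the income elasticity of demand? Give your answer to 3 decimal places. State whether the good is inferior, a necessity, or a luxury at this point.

1.730 (luxury)

For Q = A·M^β the income elasticity is constant and equal to β.
Here β = 1.73, so η = 1.730.
Since η > 1, the good is a luxury.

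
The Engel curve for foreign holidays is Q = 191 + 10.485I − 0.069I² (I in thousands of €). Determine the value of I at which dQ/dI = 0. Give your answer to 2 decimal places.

75.98

dQ/dI = 10.485 − 0.138I.
The good is inferior where dQ/dI < 0. Setting dQ/dI = 0 gives I = 10.485 / 0.138 = 75.98.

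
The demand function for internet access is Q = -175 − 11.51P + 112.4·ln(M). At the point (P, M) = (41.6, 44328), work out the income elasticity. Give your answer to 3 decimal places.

0.205

At P = 41.6, M = 44328: Q = 548.793.
Holding P constant, ∂Q/∂M = 112.4/M = 0.00253564.
η_M = (∂Q/∂M)·(M/Q) = 0.00253564 × (44328/548.793) = 0.205.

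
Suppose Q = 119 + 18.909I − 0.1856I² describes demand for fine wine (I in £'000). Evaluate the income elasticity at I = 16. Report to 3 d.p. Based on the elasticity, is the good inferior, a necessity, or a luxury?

At I = 16: Q = 374.0304.
dQ/dI = 18.909 − 0.3712I = 12.96980.
η = (dQ/dI)·(I/Q) = 12.96980 × (16/374.0304) = 0.555.
0 < η < 1 ⇒ necessity.

0.555 (necessity)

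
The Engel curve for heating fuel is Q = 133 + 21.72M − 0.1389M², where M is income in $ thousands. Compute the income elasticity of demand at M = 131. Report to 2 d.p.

-3.23

At M = 131: Q = 594.6571.
dQ/dM = 21.72 − 0.2778M = -14.67180.
η = (dQ/dM)·(M/Q) = -14.67180 × (131/594.6571) = -3.23.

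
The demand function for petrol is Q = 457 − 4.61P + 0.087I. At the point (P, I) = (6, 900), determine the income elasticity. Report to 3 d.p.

At P = 6, I = 900: Q = 507.640.
Holding P constant, ∂Q/∂I = 0.087.
η_I = (∂Q/∂I)·(I/Q) = 0.087 × (900/507.640) = 0.154.

0.154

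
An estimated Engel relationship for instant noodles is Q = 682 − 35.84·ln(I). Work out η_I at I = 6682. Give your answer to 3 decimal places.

-0.098

At I = 6682: Q = 366.351.
dQ/dI = -35.84/I = -0.00536366 at this income.
η = (dQ/dI)·(I/Q) = -0.00536366 × (6682/366.351) = -0.098.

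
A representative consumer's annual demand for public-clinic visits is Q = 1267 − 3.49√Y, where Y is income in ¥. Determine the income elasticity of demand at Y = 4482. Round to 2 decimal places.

-0.11

At Y = 4482: Q = 1033.352.
dQ/dY = -3.49/(2√Y) = -0.0260651 at this income.
η = (dQ/dY)·(Y/Q) = -0.0260651 × (4482/1033.352) = -0.11.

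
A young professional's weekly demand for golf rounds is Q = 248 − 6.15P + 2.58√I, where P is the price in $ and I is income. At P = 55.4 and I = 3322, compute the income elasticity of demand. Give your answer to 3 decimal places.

At P = 55.4, I = 3322: Q = 55.993.
Holding P constant, ∂Q/∂I = 2.58/(2√I) = 0.0223815.
η_I = (∂Q/∂I)·(I/Q) = 0.0223815 × (3322/55.993) = 1.328.

1.328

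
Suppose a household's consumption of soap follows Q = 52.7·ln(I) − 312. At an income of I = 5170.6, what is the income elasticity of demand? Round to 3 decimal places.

0.380

At I = 5170.6: Q = 138.624.
dQ/dI = 52.7/I = 0.0101922 at this income.
η = (dQ/dI)·(I/Q) = 0.0101922 × (5170.6/138.624) = 0.380.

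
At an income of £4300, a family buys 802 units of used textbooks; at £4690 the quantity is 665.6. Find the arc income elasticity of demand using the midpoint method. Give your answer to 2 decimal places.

-2.14

ΔQ = 665.6 − 802 = -136.4; midpoint Q̄ = (802 + 665.6)/2 = 733.8.
ΔI = 4690 − 4300 = 390; midpoint Ī = (4300 + 4690)/2 = 4495.
η = (ΔQ/Q̄) ÷ (ΔI/Ī) = (-136.4/733.8) ÷ (390/4495) = -2.14.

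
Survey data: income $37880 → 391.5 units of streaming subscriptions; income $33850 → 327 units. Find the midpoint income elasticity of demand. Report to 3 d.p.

ΔQ = 327 − 391.5 = -64.5; midpoint Q̄ = (391.5 + 327)/2 = 359.25.
ΔI = 33850 − 37880 = -4030; midpoint Ī = (37880 + 33850)/2 = 35865.
η = (ΔQ/Q̄) ÷ (ΔI/Ī) = (-64.5/359.25) ÷ (-4030/35865) = 1.598.

1.598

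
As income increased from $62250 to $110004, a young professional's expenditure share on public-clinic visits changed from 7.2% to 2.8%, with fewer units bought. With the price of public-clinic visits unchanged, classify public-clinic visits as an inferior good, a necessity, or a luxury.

inferior good

Quantity demanded falls as income rises, so η < 0.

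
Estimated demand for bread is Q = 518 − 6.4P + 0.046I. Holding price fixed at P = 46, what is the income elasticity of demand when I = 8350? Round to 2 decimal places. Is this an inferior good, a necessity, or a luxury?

0.63 (necessity)

At P = 46, I = 8350: Q = 607.700.
Holding P constant, ∂Q/∂I = 0.046.
η_I = (∂Q/∂I)·(I/Q) = 0.046 × (8350/607.700) = 0.63.
Since 0 < η < 1, this is a necessity.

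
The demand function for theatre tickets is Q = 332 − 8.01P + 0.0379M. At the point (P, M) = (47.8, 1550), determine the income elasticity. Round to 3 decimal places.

At P = 47.8, M = 1550: Q = 7.867.
Holding P constant, ∂Q/∂M = 0.0379.
η_M = (∂Q/∂M)·(M/Q) = 0.0379 × (1550/7.867) = 7.467.

7.467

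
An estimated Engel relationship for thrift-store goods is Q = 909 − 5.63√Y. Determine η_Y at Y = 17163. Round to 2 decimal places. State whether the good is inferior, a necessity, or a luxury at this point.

-2.15 (inferior good)

At Y = 17163: Q = 171.427.
dQ/dY = -5.63/(2√Y) = -0.0214873 at this income.
η = (dQ/dY)·(Y/Q) = -0.0214873 × (17163/171.427) = -2.15.
Since η < 0, the good is an inferior good.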